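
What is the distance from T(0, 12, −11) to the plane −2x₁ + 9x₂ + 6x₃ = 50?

8/11

d = |(-2)·0 + 9·12 + 6·(-11) − 50| / √(4 + 81 + 36) = |-8| / 11 = 8/11.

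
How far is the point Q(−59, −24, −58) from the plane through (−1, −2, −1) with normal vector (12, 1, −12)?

2

The plane has equation n·(r − (−1, −2, −1)) = 0, i.e. n·r = -2.
Then n·(−59, −24, −58) − (−2) = −34.
|n| = √(144 + 1 + 144) = 17, so the distance is |-34|/17 = 2.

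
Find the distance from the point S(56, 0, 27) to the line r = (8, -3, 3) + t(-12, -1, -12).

Direction vector d = (-12, -1, -12).
AP = (48, 3, 24), and AP × d = (-12, 288, -12).
|AP × d|² = 83232 and |d|² = 289, so the distance is √(83232/289) = √288 = 12√2.

12√2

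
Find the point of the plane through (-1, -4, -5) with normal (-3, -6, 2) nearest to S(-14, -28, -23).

(-5, -10, -29)

The perpendicular from S has direction n = (-3, -6, 2): r = (-14, -28, -23) + λ(-3, -6, 2).
Substitute into the plane: n·(S + λn) = 17 gives 164 + 49λ = 17, so λ = -3.
Foot = (-14, -28, -23) + (-3)·(-3, -6, 2) = (-5, -10, -29).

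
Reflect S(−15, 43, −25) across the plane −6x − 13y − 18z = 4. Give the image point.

(-357/23, 963/23, -611/23)

With n = (−6, −13, −18), the signed offset is (n·S − 4)/|n|² = -23/529 = -1/23.
S' = S − 2t·n = (−15, 43, −25) − (-2/23)·(−6, −13, −18) = (−357/23, 963/23, −611/23).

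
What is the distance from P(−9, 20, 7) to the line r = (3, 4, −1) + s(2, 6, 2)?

12√2

Direction vector d = (2, 6, 2).
AP = (−12, 16, 8); AP·d = 88, |AP|² = 464, |d|² = 44.
distance² = |AP|² − (AP·d)²/|d|² = 464 − 7744/44 = 288, so the distance is 12√2.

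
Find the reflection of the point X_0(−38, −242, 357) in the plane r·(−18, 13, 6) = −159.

n = (−18, 13, 6), |n|² = 529, n·X_0 − (-159) = -161, so t = -161/529 = -7/23.
Foot F = X_0 − (-7/23)·n = (−1000/23, −5475/23, 8253/23); the reflection is 2F − X_0 = (−1126/23, −5384/23, 8295/23).

(-1126/23, -5384/23, 8295/23)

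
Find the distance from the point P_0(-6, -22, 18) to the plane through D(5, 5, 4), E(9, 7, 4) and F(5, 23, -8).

1/√14

DE = (4, 2, 0) and DF = (0, 18, -12), so a normal is n = DE × DF = (-24, 48, 72).
Then n·(-6, -22, 18) - 408 = -24.
|n| = √(576 + 2304 + 5184) = 24√14, so the distance is |-24|/(24√14) = 1/√14.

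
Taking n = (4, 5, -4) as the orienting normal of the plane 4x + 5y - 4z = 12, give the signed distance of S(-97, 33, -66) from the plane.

29/√57

n·S − 12 = 29.
|n| = √57, so the signed distance is 29/√57.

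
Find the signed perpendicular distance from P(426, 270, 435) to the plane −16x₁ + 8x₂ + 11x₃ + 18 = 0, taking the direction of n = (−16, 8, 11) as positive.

7

n·P − (-18) = 147.
|n| = 21, so the signed distance is 147/21 = 7.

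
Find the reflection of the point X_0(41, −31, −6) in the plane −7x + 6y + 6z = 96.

n = (−7, 6, 6), |n|² = 121, n·X_0 − 96 = -605, so t = -605/121 = -5.
Foot F = X_0 − (-5)·n = (6, −1, 24); the reflection is 2F − X_0 = (−29, 29, 54).

(-29, 29, 54)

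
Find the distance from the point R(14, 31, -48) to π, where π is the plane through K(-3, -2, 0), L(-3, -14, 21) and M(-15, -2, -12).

29/9

KL = (0, -12, 21) and KM = (-12, 0, -12), so a normal is n = KL × KM = (144, -252, -144).
Then n·(14, 31, -48) - 72 = 1044.
|n| = √(20736 + 63504 + 20736) = 324, so the distance is |1044|/324 = 29/9.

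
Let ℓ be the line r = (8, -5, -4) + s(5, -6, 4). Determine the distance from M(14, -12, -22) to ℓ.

√409

Direction vector d = (5, -6, 4).
AP = (6, -7, -18), and AP × d = (-136, -114, -1).
|AP × d|² = 31493 and |d|² = 77, so the distance is √(31493/77) = √409.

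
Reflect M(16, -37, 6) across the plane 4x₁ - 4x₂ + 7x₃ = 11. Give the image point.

With n = (4, -4, 7), the signed offset is (n·M − 11)/|n|² = 243/81 = 3.
M' = M − 2t·n = (16, -37, 6) − 6·(4, -4, 7) = (-8, -13, -36).

(-8, -13, -36)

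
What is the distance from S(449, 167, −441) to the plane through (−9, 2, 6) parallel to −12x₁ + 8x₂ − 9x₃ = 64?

Parallel planes share the normal n = (−12, 8, −9); since (−9, 2, 6) lies on the plane, its equation is −12x₁ + 8x₂ − 9x₃ = 70.
Then n·(449, 167, −441) − 70 = −153.
|n| = √(144 + 64 + 81) = 17, so the distance is |-153|/17 = 9.

9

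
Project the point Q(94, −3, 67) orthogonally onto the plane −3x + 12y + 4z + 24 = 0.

The perpendicular from Q has direction n = (−3, 12, 4): r = (94, −3, 67) + μ(−3, 12, 4).
Substitute into the plane: n·(Q + μn) = -24 gives -50 + 169μ = -24, so μ = 2/13.
Foot = (94, −3, 67) + (2/13)·(−3, 12, 4) = (1216/13, −15/13, 879/13).

(1216/13, -15/13, 879/13)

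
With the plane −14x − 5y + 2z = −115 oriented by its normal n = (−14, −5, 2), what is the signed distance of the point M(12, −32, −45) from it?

n·M − (-115) = 17.
|n| = 15, so the signed distance is 17/15.

17/15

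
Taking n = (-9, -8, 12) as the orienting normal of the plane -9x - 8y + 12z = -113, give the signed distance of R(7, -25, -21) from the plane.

-2/17

n·R − (-113) = -2.
|n| = 17, so the signed distance is -2/17.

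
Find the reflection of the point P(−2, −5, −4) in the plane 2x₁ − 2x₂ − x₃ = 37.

(10, -17, -10)

With n = (2, −2, −1), the signed offset is (n·P − 37)/|n|² = -27/9 = -3.
P' = P − 2t·n = (−2, −5, −4) − (-6)·(2, −2, −1) = (10, −17, −10).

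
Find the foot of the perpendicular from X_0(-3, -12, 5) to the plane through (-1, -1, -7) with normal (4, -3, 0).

The perpendicular from X_0 has direction n = (4, -3, 0): r = (-3, -12, 5) + λ(4, -3, 0).
Substitute into the plane: n·(X_0 + λn) = -1 gives 24 + 25λ = -1, so λ = -1.
Foot = (-3, -12, 5) + (-1)·(4, -3, 0) = (-7, -9, 5).

(-7, -9, 5)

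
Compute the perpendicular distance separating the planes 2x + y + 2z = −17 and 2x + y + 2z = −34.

17/3

Both planes have normal n = (2, 1, 2), |n| = 3. Any point on the first plane is at distance |(-34) − (-17)|/|n| = 17/3 from the second.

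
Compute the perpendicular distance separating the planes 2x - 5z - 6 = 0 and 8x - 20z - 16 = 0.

2/√29

Divide the second equation by 4 to match normals: 2x - 5z = 4.
With common normal n = (2, 0, -5) (|n| = √29), the distance is |6 − 4|/|n| = 2/√29.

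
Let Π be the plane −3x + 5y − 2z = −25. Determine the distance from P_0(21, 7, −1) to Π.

√38/38

Normal vector n = (−3, 5, −2), and n·(21, 7, −1) − (−25) = −1.
|n| = √(9 + 25 + 4) = √38, so the distance is |-1|/√38 = 1/√38.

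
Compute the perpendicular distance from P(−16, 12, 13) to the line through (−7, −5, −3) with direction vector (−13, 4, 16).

√185

Direction vector d = (−13, 4, 16).
AP = (−9, 17, 16), and AP × d = (208, −64, 185).
|AP × d|² = 81585 and |d|² = 441, so the distance is √(81585/441) = √185.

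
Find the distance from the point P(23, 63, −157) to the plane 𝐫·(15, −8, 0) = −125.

2

n = (15, −8, 0); n·P − (-125) = -34; |n| = 17; distance = 34/17 = 2.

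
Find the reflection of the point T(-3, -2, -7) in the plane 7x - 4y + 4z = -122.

(-17, 6, -15)

n = (7, -4, 4), |n|² = 81, n·T − (-122) = 81, so t = 81/81 = 1.
Foot F = T − 1·n = (-10, 2, -11); the reflection is 2F − T = (-17, 6, -15).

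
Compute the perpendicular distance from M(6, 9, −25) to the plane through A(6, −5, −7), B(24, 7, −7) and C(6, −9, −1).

6√17/17

AB = (18, 12, 0) and AC = (0, −4, 6), so a normal is n = AB × AC = (72, −108, −72).
n = (72, −108, −72); n·P − 1476 = -216; |n| = 36√17; distance = 216/(36√17) = 6/√17.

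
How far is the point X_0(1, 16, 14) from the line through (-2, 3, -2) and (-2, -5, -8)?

√34

A direction vector is d = (0, -8, -6).
AP = (3, 13, 16), and AP × d = (50, 18, -24).
|AP × d|² = 3400 and |d|² = 100, so the distance is √(3400/100) = √34.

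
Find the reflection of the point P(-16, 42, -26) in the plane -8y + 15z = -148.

With n = (0, -8, 15), the signed offset is (n·P − (-148))/|n|² = -578/289 = -2.
P' = P − 2t·n = (-16, 42, -26) − (-4)·(0, -8, 15) = (-16, 10, 34).

(-16, 10, 34)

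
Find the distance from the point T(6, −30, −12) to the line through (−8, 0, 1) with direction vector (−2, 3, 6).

Direction vector d = (−2, 3, 6).
AP = (14, −30, −13); AP·d = -196, |AP|² = 1265, |d|² = 49.
distance² = |AP|² − (AP·d)²/|d|² = 1265 − 38416/49 = 481, so the distance is √481.

√481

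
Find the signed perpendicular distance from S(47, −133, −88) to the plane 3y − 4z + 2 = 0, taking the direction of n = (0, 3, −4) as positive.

-9

n·S − (-2) = -45.
|n| = 5, so the signed distance is -45/5 = -9.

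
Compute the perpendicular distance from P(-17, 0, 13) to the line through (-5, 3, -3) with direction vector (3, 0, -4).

3

Direction vector d = (3, 0, -4).
AP = (-12, -3, 16), and AP × d = (12, 0, 9).
|AP × d|² = 225 and |d|² = 25, so the distance is √(225/25) = √9 = 3.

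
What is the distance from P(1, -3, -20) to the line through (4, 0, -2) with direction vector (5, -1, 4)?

Direction vector d = (5, -1, 4).
AP = (-3, -3, -18), and AP × d = (-30, -78, 18).
|AP × d|² = 7308 and |d|² = 42, so the distance is √(7308/42) = √174.

√174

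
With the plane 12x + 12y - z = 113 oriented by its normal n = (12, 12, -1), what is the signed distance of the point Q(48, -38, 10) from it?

-3/17

n·Q − 113 = -3.
|n| = 17, so the signed distance is -3/17.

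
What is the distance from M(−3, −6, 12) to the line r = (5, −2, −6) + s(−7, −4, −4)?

2√101

Direction vector d = (−7, −4, −4).
AP = (−8, −4, 18); AP·d = 0, |AP|² = 404, |d|² = 81.
distance² = |AP|² − (AP·d)²/|d|² = 404 − 0/81 = 404, so the distance is 2√101.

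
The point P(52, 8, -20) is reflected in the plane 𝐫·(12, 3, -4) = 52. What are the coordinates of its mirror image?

n = (12, 3, -4), |n|² = 169, n·P − 52 = 676, so t = 676/169 = 4.
Foot F = P − 4·n = (4, -4, -4); the reflection is 2F − P = (-44, -16, 12).

(-44, -16, 12)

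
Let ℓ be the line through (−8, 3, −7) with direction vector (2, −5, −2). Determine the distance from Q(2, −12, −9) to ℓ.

Direction vector d = (2, −5, −2).
AP = (10, −15, −2), and AP × d = (20, 16, −20).
|AP × d|² = 1056 and |d|² = 33, so the distance is √(1056/33) = √32 = 4√2.

4√2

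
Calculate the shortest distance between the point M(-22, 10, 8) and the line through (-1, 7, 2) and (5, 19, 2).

21

A direction vector is d = (6, 12, 0).
AP = (-21, 3, 6), and AP × d = (-72, 36, -270).
|AP × d|² = 79380 and |d|² = 180, so the distance is √(79380/180) = √441 = 21.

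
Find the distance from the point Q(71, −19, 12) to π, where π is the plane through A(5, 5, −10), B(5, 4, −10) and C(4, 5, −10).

22

AB = (0, −1, 0) and AC = (−1, 0, 0), so a normal is n = AB × AC = (0, 0, −1).
d = |(-1)·12 − 10| / √(0 + 0 + 1) = |-22| / 1 = 22.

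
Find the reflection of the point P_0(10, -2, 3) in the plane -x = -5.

(0, -2, 3)

n = (-1, 0, 0), |n|² = 1, n·P_0 − (-5) = -5, so t = -5/1 = -5.
Foot F = P_0 − (-5)·n = (5, -2, 3); the reflection is 2F − P_0 = (0, -2, 3).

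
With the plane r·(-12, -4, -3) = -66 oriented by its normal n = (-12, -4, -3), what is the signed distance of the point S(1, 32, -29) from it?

1

n·S − (-66) = 13.
|n| = 13, so the signed distance is 13/13 = 1.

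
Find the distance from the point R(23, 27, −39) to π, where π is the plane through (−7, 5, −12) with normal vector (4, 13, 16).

26/21

The plane has equation n·(r − (−7, 5, −12)) = 0, i.e. n·r = -155.
d = |4·23 + 13·27 + 16·(-39) − (-155)| / √(16 + 169 + 256) = |-26| / 21 = 26/21.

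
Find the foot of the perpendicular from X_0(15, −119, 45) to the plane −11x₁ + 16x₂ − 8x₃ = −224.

(-40, -39, 5)

The perpendicular from X_0 has direction n = (−11, 16, −8): r = (15, −119, 45) + μ(−11, 16, −8).
Substitute into the plane: n·(X_0 + μn) = -224 gives -2429 + 441μ = -224, so μ = 5.
Foot = (15, −119, 45) + 5·(−11, 16, −8) = (−40, −39, 5).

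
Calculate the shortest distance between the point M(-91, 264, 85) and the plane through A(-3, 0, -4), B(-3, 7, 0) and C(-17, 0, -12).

9

AB = (0, 7, 4) and AC = (-14, 0, -8), so a normal is n = AB × AC = (-56, -56, 98).
d = |(-56)·(-91) + (-56)·264 + 98·85 − (-224)| / √(3136 + 3136 + 9604) = |-1134| / 126 = 9.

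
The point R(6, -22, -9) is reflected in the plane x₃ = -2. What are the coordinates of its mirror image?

(6, -22, 5)

With n = (0, 0, 1), the signed offset is (n·R − (-2))/|n|² = -7/1 = -7.
R' = R − 2t·n = (6, -22, -9) − (-14)·(0, 0, 1) = (6, -22, 5).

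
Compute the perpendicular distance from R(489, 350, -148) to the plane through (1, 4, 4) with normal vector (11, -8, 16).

8

The plane has equation n·(r − (1, 4, 4)) = 0, i.e. n·r = 43.
d = |11·489 + (-8)·350 + 16·(-148) − 43| / √(121 + 64 + 256) = |168| / 21 = 8.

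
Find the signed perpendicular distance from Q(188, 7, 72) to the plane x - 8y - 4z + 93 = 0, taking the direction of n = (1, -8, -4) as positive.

-7

n·Q − (-93) = -63.
|n| = 9, so the signed distance is -63/9 = -7.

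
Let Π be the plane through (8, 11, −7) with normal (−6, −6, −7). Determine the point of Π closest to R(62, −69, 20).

n = (−6, −6, −7), |n|² = 121, and n·R − (-65) = -33.
t = -33/121 = -3/11, so the foot is R − t·n = (62, −69, 20) − (-3/11)·(−6, −6, −7) = (664/11, −777/11, 199/11).

(664/11, -777/11, 199/11)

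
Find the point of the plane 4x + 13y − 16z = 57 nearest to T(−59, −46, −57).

The perpendicular from T has direction n = (4, 13, −16): r = (−59, −46, −57) + λ(4, 13, −16).
Substitute into the plane: n·(T + λn) = 57 gives 78 + 441λ = 57, so λ = -1/21.
Foot = (−59, −46, −57) + (-1/21)·(4, 13, −16) = (−1243/21, −979/21, −1181/21).

(-1243/21, -979/21, -1181/21)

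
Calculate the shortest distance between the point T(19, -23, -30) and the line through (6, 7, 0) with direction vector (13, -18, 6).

Direction vector d = (13, -18, 6).
AP = (13, -30, -30), and AP × d = (-720, -468, 156).
|AP × d|² = 761760 and |d|² = 529, so the distance is √(761760/529) = √1440 = 12√10.

12√10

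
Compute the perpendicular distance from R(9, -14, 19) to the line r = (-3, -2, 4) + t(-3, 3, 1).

3√38

Direction vector d = (-3, 3, 1).
AP = (12, -12, 15); AP·d = -57, |AP|² = 513, |d|² = 19.
distance² = |AP|² − (AP·d)²/|d|² = 513 − 3249/19 = 342, so the distance is 3√38.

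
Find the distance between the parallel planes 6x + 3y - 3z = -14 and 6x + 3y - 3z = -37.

23√6/18

Both planes have normal n = (6, 3, -3), |n| = 3√6. Any point on the first plane is at distance |(-37) − (-14)|/|n| = 23/(3√6) = 23√6/18 from the second.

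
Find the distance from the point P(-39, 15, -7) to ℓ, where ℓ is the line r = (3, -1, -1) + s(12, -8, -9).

30

Direction vector d = (12, -8, -9).
AP = (-42, 16, -6); AP·d = -578, |AP|² = 2056, |d|² = 289.
distance² = |AP|² − (AP·d)²/|d|² = 2056 − 334084/289 = 900, so the distance is 30.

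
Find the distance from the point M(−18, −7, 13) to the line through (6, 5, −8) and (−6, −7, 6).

6√2

A direction vector is d = (−12, −12, 14).
AP = (−24, −12, 21); AP·d = 726, |AP|² = 1161, |d|² = 484.
distance² = |AP|² − (AP·d)²/|d|² = 1161 − 527076/484 = 72, so the distance is 6√2.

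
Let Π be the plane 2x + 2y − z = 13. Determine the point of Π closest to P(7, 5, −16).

n = (2, 2, −1), |n|² = 9, and n·P − 13 = 27.
t = 27/9 = 3, so the foot is P − t·n = (7, 5, −16) − 3·(2, 2, −1) = (1, −1, −13).

(1, -1, -13)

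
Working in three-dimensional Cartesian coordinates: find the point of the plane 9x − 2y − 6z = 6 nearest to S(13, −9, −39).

(-14, -3, -21)

The perpendicular from S has direction n = (9, −2, −6): r = (13, −9, −39) + t(9, −2, −6).
Substitute into the plane: n·(S + tn) = 6 gives 369 + 121t = 6, so t = -3.
Foot = (13, −9, −39) + (-3)·(9, −2, −6) = (−14, −3, −21).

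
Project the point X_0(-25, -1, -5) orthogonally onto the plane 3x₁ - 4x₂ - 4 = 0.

The perpendicular from X_0 has direction n = (3, -4, 0): r = (-25, -1, -5) + λ(3, -4, 0).
Substitute into the plane: n·(X_0 + λn) = 4 gives -71 + 25λ = 4, so λ = 3.
Foot = (-25, -1, -5) + 3·(3, -4, 0) = (-16, -13, -5).

(-16, -13, -5)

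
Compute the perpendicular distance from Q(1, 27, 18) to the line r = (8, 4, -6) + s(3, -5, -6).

√34

Direction vector d = (3, -5, -6).
AP = (-7, 23, 24); AP·d = -280, |AP|² = 1154, |d|² = 70.
distance² = |AP|² − (AP·d)²/|d|² = 1154 − 78400/70 = 34, so the distance is √34.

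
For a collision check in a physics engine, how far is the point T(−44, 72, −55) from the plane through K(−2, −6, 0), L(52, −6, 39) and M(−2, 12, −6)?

KL = (54, 0, 39) and KM = (0, 18, −6), so a normal is n = KL × KM = (−702, 324, 972).
Then n·(−44, 72, −55) − (−540) = 1296.
|n| = √(492804 + 104976 + 944784) = 1242, so the distance is |1296|/1242 = 24/23.

24/23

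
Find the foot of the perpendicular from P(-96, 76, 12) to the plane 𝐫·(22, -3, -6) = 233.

The perpendicular from P has direction n = (22, -3, -6): r = (-96, 76, 12) + t(22, -3, -6).
Substitute into the plane: n·(P + tn) = 233 gives -2412 + 529t = 233, so t = 5.
Foot = (-96, 76, 12) + 5·(22, -3, -6) = (14, 61, -18).

(14, 61, -18)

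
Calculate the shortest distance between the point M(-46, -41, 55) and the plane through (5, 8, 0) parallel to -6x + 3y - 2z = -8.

7

Parallel planes share the normal n = (-6, 3, -2); since (5, 8, 0) lies on the plane, its equation is -6x + 3y - 2z = -6.
Then n·(-46, -41, 55) - (-6) = 49.
|n| = √(36 + 9 + 4) = 7, so the distance is |49|/7 = 7.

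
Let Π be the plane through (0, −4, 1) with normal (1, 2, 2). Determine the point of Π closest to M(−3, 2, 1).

n = (1, 2, 2), |n|² = 9, and n·M − (-6) = 9.
t = 9/9 = 1, so the foot is M − t·n = (−3, 2, 1) − 1·(1, 2, 2) = (−4, 0, −1).

(-4, 0, -1)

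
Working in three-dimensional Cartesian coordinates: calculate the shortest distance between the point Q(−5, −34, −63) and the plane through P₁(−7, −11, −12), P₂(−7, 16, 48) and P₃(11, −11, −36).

P₁P₂ = (0, 27, 60) and P₁P₃ = (18, 0, −24), so a normal is n = P₁P₂ × P₁P₃ = (−648, 1080, −486).
Then n·(−5, −34, −63) − (−1512) = −1350.
|n| = √(419904 + 1166400 + 236196) = 1350, so the distance is |-1350|/1350 = 1.

1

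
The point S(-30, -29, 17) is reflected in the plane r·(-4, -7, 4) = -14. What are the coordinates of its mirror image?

(10, 41, -23)

With n = (-4, -7, 4), the signed offset is (n·S − (-14))/|n|² = 405/81 = 5.
S' = S − 2t·n = (-30, -29, 17) − 10·(-4, -7, 4) = (10, 41, -23).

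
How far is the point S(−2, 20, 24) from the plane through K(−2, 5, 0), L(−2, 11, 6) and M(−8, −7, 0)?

KL = (0, 6, 6) and KM = (−6, −12, 0), so a normal is n = KL × KM = (72, −36, 36).
n = (72, −36, 36); n·P − (-324) = 324; |n| = 36√6; distance = 324/(36√6) = 9/√6.

9/√6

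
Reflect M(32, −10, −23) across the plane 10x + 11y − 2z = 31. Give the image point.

(12, -32, -19)

n = (10, 11, −2), |n|² = 225, n·M − 31 = 225, so t = 225/225 = 1.
Foot F = M − 1·n = (22, −21, −21); the reflection is 2F − M = (12, −32, −19).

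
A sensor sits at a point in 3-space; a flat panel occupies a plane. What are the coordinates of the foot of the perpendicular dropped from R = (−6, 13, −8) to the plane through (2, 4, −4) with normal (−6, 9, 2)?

(0, 4, -10)

The perpendicular from R has direction n = (−6, 9, 2): r = (−6, 13, −8) + μ(−6, 9, 2).
Substitute into the plane: n·(R + μn) = 16 gives 137 + 121μ = 16, so μ = -1.
Foot = (−6, 13, −8) + (-1)·(−6, 9, 2) = (0, 4, −10).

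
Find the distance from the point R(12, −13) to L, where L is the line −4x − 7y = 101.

58/√65

The normal to the line is n = (−4, −7) with |n| = √65.
|n·R − 101| = |43 − 101| = 58, so the distance is 58/√65 = 58√65/65.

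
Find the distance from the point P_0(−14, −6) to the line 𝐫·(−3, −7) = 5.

d = |(-3)·(-14) + (-7)·(-6) − 5| / √(9 + 49) = |79|/√58 = 79√58/58.

79/√58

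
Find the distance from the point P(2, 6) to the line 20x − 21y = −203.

117/29

The normal to the line is n = (20, −21) with |n| = 29.
|n·P − (-203)| = |-86 − (-203)| = 117, so the distance is 117/29.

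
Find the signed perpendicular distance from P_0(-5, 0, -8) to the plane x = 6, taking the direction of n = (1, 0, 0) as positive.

-11

n·P_0 − 6 = -11.
|n| = 1, so the signed distance is -11/1 = -11.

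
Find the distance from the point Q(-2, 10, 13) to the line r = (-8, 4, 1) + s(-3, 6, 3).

9√2

Direction vector d = (-3, 6, 3).
AP = (6, 6, 12), and AP × d = (-54, -54, 54).
|AP × d|² = 8748 and |d|² = 54, so the distance is √(8748/54) = √162 = 9√2.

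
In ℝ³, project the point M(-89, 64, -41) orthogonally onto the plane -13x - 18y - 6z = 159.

(-1995/23, 1544/23, -919/23)

n = (-13, -18, -6), |n|² = 529, and n·M − 159 = 92.
t = 92/529 = 4/23, so the foot is M − t·n = (-89, 64, -41) − (4/23)·(-13, -18, -6) = (-1995/23, 1544/23, -919/23).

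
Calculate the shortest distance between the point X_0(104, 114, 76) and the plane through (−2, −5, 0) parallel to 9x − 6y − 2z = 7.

Parallel planes share the normal n = (9, −6, −2); since (−2, −5, 0) lies on the plane, its equation is 9x − 6y − 2z = 12.
Then n·(104, 114, 76) − 12 = 88.
|n| = √(81 + 36 + 4) = 11, so the distance is |88|/11 = 8.

8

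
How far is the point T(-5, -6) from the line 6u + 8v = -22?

The normal to the line is n = (6, 8) with |n| = 10.
|n·T − (-22)| = |-78 − (-22)| = 56, so the distance is 56/10 = 28/5.

28/5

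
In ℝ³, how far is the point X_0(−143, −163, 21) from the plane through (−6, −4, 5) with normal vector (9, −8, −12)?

9

The plane has equation n·(r − (−6, −4, 5)) = 0, i.e. n·r = -82.
Then n·(−143, −163, 21) − (−82) = −153.
|n| = √(81 + 64 + 144) = 17, so the distance is |-153|/17 = 9.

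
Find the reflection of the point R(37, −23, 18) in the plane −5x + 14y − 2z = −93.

With n = (−5, 14, −2), the signed offset is (n·R − (-93))/|n|² = -450/225 = -2.
R' = R − 2t·n = (37, −23, 18) − (-4)·(−5, 14, −2) = (17, 33, 10).

(17, 33, 10)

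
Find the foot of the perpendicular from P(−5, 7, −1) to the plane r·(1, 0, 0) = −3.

n = (1, 0, 0), |n|² = 1, and n·P − (-3) = -2.
t = -2/1 = -2, so the foot is P − t·n = (−5, 7, −1) − (-2)·(1, 0, 0) = (−3, 7, −1).

(-3, 7, -1)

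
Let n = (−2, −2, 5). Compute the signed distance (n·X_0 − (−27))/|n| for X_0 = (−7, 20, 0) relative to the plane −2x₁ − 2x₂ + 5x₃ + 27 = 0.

n·X_0 − (-27) = 1.
|n| = √33, so the signed distance is √33/33.

√33/33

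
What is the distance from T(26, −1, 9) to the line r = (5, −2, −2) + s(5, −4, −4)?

Direction vector d = (5, −4, −4).
AP = (21, 1, 11); AP·d = 57, |AP|² = 563, |d|² = 57.
distance² = |AP|² − (AP·d)²/|d|² = 563 − 3249/57 = 506, so the distance is √506.

√506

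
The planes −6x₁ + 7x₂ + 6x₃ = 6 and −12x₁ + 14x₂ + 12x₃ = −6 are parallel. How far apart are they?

Divide the second equation by 2 to match normals: −6x₁ + 7x₂ + 6x₃ = -3.
With common normal n = (−6, 7, 6) (|n| = 11), the distance is |6 − (-3)|/|n| = 9/11.

9/11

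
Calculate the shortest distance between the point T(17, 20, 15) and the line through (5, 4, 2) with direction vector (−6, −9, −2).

Direction vector d = (−6, −9, −2).
AP = (12, 16, 13); AP·d = -242, |AP|² = 569, |d|² = 121.
distance² = |AP|² − (AP·d)²/|d|² = 569 − 58564/121 = 85, so the distance is √85.

√85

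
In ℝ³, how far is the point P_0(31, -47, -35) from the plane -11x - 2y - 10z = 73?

Normal vector n = (-11, -2, -10), and n·(31, -47, -35) - 73 = 30.
|n| = √(121 + 4 + 100) = 15, so the distance is |30|/15 = 2.

2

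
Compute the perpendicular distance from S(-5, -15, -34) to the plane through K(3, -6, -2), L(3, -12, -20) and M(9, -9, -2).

KL = (0, -6, -18) and KM = (6, -3, 0), so a normal is n = KL × KM = (-54, -108, 36).
d = |(-54)·(-5) + (-108)·(-15) + 36·(-34) − 414| / √(2916 + 11664 + 1296) = |252| / 126 = 2.

2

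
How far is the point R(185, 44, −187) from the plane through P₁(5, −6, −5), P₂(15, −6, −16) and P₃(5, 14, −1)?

P₁P₂ = (10, 0, −11) and P₁P₃ = (0, 20, 4), so a normal is n = P₁P₂ × P₁P₃ = (220, −40, 200).
Then n·(185, 44, −187) − 340 = 1200.
|n| = √(48400 + 1600 + 40000) = 300, so the distance is |1200|/300 = 4.

4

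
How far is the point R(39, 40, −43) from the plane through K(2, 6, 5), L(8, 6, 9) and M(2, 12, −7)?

2

KL = (6, 0, 4) and KM = (0, 6, −12), so a normal is n = KL × KM = (−24, 72, 36).
Then n·(39, 40, −43) − 564 = −168.
|n| = √(576 + 5184 + 1296) = 84, so the distance is |-168|/84 = 2.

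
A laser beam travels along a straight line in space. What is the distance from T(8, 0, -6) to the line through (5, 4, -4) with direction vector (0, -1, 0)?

Direction vector d = (0, -1, 0).
AP = (3, -4, -2), and AP × d = (-2, 0, -3).
|AP × d|² = 13 and |d|² = 1, so the distance is √13.

√13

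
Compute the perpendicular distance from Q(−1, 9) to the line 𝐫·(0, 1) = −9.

d = |0·(-1) + 1·9 − (-9)| / √(0 + 1) = |18|/1 = 18.

18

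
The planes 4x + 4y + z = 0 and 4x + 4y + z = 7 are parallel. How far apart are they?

Both planes have normal n = (4, 4, 1), |n| = √33. Any point on the first plane is at distance |7 − 0|/|n| = 7/√33 = 7√33/33 from the second.

7/√33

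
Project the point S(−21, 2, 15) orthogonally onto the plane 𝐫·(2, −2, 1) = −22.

(-19, 0, 16)

The perpendicular from S has direction n = (2, −2, 1): r = (−21, 2, 15) + μ(2, −2, 1).
Substitute into the plane: n·(S + μn) = -22 gives -31 + 9μ = -22, so μ = 1.
Foot = (−21, 2, 15) + 1·(2, −2, 1) = (−19, 0, 16).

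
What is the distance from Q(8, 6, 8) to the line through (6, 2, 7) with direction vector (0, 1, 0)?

√5

Direction vector d = (0, 1, 0).
AP = (2, 4, 1); AP·d = 4, |AP|² = 21, |d|² = 1.
distance² = |AP|² − (AP·d)²/|d|² = 21 − 16/1 = 5, so the distance is √5.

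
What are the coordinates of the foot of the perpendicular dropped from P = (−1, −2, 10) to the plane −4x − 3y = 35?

The perpendicular from P has direction n = (−4, −3, 0): r = (−1, −2, 10) + t(−4, −3, 0).
Substitute into the plane: n·(P + tn) = 35 gives 10 + 25t = 35, so t = 1.
Foot = (−1, −2, 10) + 1·(−4, −3, 0) = (−5, −5, 10).

(-5, -5, 10)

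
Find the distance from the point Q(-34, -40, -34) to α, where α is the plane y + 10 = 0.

30

Normal vector n = (0, 1, 0), and n·(-34, -40, -34) - (-10) = -30.
|n| = √(0 + 1 + 0) = 1, so the distance is |-30|/1 = 30.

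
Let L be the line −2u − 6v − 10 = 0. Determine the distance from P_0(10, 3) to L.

d = |(-2)·10 + (-6)·3 − 10| / √(4 + 36) = |-48|/(2√10) = 24/√10.

24/√10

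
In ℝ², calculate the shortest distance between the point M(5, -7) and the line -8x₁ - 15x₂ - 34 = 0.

31/17

d = |(-8)·5 + (-15)·(-7) − 34| / √(64 + 225) = |31|/17 = 31/17.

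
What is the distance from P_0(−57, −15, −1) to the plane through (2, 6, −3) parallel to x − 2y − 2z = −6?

7

Parallel planes share the normal n = (1, −2, −2); since (2, 6, −3) lies on the plane, its equation is x − 2y − 2z = -4.
d = |1·(-57) + (-2)·(-15) + (-2)·(-1) − (-4)| / √(1 + 4 + 4) = |-21| / 3 = 7.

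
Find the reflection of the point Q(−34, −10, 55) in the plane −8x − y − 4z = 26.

(-242/9, -82/9, 527/9)

n = (−8, −1, −4), |n|² = 81, n·Q − 26 = 36, so t = 36/81 = 4/9.
Foot F = Q − (4/9)·n = (−274/9, −86/9, 511/9); the reflection is 2F − Q = (−242/9, −82/9, 527/9).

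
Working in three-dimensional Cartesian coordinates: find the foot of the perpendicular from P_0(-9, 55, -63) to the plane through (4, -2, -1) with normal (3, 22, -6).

(-18, -11, -45)

The perpendicular from P_0 has direction n = (3, 22, -6): r = (-9, 55, -63) + t(3, 22, -6).
Substitute into the plane: n·(P_0 + tn) = -26 gives 1561 + 529t = -26, so t = -3.
Foot = (-9, 55, -63) + (-3)·(3, 22, -6) = (-18, -11, -45).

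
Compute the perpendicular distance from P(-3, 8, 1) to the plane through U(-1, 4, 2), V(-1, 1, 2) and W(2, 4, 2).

UV = (0, -3, 0) and UW = (3, 0, 0), so a normal is n = UV × UW = (0, 0, 9).
Then n·(-3, 8, 1) - 18 = -9.
|n| = √(0 + 0 + 81) = 9, so the distance is |-9|/9 = 1.

1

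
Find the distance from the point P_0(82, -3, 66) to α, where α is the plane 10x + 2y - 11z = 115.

9/5

d = |10·82 + 2·(-3) + (-11)·66 − 115| / √(100 + 4 + 121) = |-27| / 15 = 9/5.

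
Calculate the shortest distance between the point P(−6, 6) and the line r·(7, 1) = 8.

22√2/5

d = |7·(-6) + 1·6 − 8| / √(49 + 1) = |-44|/(5√2) = 22√2/5.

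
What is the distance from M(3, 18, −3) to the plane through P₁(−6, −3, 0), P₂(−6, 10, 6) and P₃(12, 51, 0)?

P₁P₂ = (0, 13, 6) and P₁P₃ = (18, 54, 0), so a normal is n = P₁P₂ × P₁P₃ = (−324, 108, −234).
n = (−324, 108, −234); n·P − 1620 = 54; |n| = 414; distance = 54/414 = 3/23.

3/23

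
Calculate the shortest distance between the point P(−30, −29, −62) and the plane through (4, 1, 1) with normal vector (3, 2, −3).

27/√22

The plane has equation n·(r − (4, 1, 1)) = 0, i.e. n·r = 11.
d = |3·(-30) + 2·(-29) + (-3)·(-62) − 11| / √(9 + 4 + 9) = |27| / √22 = 27√22/22.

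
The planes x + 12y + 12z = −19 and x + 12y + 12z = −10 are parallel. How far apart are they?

9/17

With common normal n = (1, 12, 12) (|n| = 17), the distance is |(-19) − (-10)|/|n| = 9/17.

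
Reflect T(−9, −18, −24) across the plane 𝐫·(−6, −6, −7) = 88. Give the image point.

(15, 6, 4)

n = (−6, −6, −7), |n|² = 121, n·T − 88 = 242, so t = 242/121 = 2.
Foot F = T − 2·n = (3, −6, −10); the reflection is 2F − T = (15, 6, 4).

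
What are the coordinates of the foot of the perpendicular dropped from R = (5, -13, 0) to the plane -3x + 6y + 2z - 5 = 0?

The perpendicular from R has direction n = (-3, 6, 2): r = (5, -13, 0) + μ(-3, 6, 2).
Substitute into the plane: n·(R + μn) = 5 gives -93 + 49μ = 5, so μ = 2.
Foot = (5, -13, 0) + 2·(-3, 6, 2) = (-1, -1, 4).

(-1, -1, 4)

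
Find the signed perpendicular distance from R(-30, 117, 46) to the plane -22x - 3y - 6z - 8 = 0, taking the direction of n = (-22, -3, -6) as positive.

25/23

n·R − 8 = 25.
|n| = 23, so the signed distance is 25/23.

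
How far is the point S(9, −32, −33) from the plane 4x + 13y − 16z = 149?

d = |4·9 + 13·(-32) + (-16)·(-33) − 149| / √(16 + 169 + 256) = |-1| / 21 = 1/21.

1/21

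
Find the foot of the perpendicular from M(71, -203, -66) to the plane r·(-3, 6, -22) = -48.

n = (-3, 6, -22), |n|² = 529, and n·M − (-48) = 69.
t = 69/529 = 3/23, so the foot is M − t·n = (71, -203, -66) − (3/23)·(-3, 6, -22) = (1642/23, -4687/23, -1452/23).

(1642/23, -4687/23, -1452/23)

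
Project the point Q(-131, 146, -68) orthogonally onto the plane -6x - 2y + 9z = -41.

The perpendicular from Q has direction n = (-6, -2, 9): r = (-131, 146, -68) + μ(-6, -2, 9).
Substitute into the plane: n·(Q + μn) = -41 gives -118 + 121μ = -41, so μ = 7/11.
Foot = (-131, 146, -68) + (7/11)·(-6, -2, 9) = (-1483/11, 1592/11, -685/11).

(-1483/11, 1592/11, -685/11)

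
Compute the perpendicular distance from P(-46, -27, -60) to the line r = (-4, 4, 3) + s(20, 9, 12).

Direction vector d = (20, 9, 12).
AP = (-42, -31, -63), and AP × d = (195, -756, 242).
|AP × d|² = 668125 and |d|² = 625, so the distance is √(668125/625) = √1069.

√1069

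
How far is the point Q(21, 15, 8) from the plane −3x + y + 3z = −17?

7/√19

Normal vector n = (−3, 1, 3), and n·(21, 15, 8) − (−17) = −7.
|n| = √(9 + 1 + 9) = √19, so the distance is |-7|/√19 = 7/√19.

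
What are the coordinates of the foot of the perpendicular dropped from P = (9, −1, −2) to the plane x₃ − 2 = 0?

(9, -1, 2)

The perpendicular from P has direction n = (0, 0, 1): r = (9, −1, −2) + t(0, 0, 1).
Substitute into the plane: n·(P + tn) = 2 gives -2 + 1t = 2, so t = 4.
Foot = (9, −1, −2) + 4·(0, 0, 1) = (9, −1, 2).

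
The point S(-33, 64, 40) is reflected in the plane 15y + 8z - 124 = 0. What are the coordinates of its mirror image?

n = (0, 15, 8), |n|² = 289, n·S − 124 = 1156, so t = 1156/289 = 4.
Foot F = S − 4·n = (-33, 4, 8); the reflection is 2F − S = (-33, -56, -24).

(-33, -56, -24)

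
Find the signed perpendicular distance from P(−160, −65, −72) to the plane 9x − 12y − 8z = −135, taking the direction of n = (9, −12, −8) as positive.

3

n·P − (-135) = 51.
|n| = 17, so the signed distance is 51/17 = 3.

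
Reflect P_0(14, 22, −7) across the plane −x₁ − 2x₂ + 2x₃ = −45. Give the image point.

With n = (−1, −2, 2), the signed offset is (n·P_0 − (-45))/|n|² = -27/9 = -3.
P_0' = P_0 − 2t·n = (14, 22, −7) − (-6)·(−1, −2, 2) = (8, 10, 5).

(8, 10, 5)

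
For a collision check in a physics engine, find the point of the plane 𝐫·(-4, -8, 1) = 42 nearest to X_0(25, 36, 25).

n = (-4, -8, 1), |n|² = 81, and n·X_0 − 42 = -405.
t = -405/81 = -5, so the foot is X_0 − t·n = (25, 36, 25) − (-5)·(-4, -8, 1) = (5, -4, 30).

(5, -4, 30)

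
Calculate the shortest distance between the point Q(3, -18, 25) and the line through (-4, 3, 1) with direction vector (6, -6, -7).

√1066

Direction vector d = (6, -6, -7).
AP = (7, -21, 24), and AP × d = (291, 193, 84).
|AP × d|² = 128986 and |d|² = 121, so the distance is √(128986/121) = √1066.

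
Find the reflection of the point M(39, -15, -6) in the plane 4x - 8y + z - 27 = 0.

With n = (4, -8, 1), the signed offset is (n·M − 27)/|n|² = 243/81 = 3.
M' = M − 2t·n = (39, -15, -6) − 6·(4, -8, 1) = (15, 33, -12).

(15, 33, -12)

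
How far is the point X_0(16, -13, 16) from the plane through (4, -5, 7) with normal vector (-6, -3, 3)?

7√6/6

The plane has equation n·(r − (4, -5, 7)) = 0, i.e. n·r = 12.
Then n·(16, -13, 16) - 12 = -21.
|n| = √(36 + 9 + 9) = 3√6, so the distance is |-21|/(3√6) = 7/√6.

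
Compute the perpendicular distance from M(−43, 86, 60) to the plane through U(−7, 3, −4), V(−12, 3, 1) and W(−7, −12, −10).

26/(3√6)

UV = (−5, 0, 5) and UW = (0, −15, −6), so a normal is n = UV × UW = (75, −30, 75).
Then n·(−43, 86, 60) − (−915) = −390.
|n| = √(5625 + 900 + 5625) = 45√6, so the distance is |-390|/(45√6) = 13√6/9.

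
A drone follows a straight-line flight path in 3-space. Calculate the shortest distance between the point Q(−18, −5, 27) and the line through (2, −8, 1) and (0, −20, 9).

A direction vector is d = (−2, −12, 8).
AP = (−20, 3, 26); AP·d = 212, |AP|² = 1085, |d|² = 212.
distance² = |AP|² − (AP·d)²/|d|² = 1085 − 44944/212 = 873, so the distance is 3√97.

3√97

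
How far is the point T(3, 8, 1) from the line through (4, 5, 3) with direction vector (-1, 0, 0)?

√13

Direction vector d = (-1, 0, 0).
AP = (-1, 3, -2), and AP × d = (0, 2, 3).
|AP × d|² = 13 and |d|² = 1, so the distance is √13.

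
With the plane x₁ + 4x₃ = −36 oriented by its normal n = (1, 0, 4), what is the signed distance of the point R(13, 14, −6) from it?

n·R − (-36) = 25.
|n| = √17, so the signed distance is 25√17/17.

25√17/17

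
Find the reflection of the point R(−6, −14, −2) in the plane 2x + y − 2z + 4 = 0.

With n = (2, 1, −2), the signed offset is (n·R − (-4))/|n|² = -18/9 = -2.
R' = R − 2t·n = (−6, −14, −2) − (-4)·(2, 1, −2) = (2, −10, −10).

(2, -10, -10)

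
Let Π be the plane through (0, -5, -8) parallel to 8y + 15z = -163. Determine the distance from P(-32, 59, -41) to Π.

1

Parallel planes share the normal n = (0, 8, 15); since (0, -5, -8) lies on the plane, its equation is 8y + 15z = -160.
Then n·(-32, 59, -41) - (-160) = 17.
|n| = √(0 + 64 + 225) = 17, so the distance is |17|/17 = 1.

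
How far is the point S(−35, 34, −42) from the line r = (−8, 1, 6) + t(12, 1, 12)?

39

Direction vector d = (12, 1, 12).
AP = (−27, 33, −48), and AP × d = (444, −252, −423).
|AP × d|² = 439569 and |d|² = 289, so the distance is √(439569/289) = √1521 = 39.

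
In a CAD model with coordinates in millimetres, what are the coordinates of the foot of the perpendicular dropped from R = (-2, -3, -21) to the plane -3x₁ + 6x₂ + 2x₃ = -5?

The perpendicular from R has direction n = (-3, 6, 2): r = (-2, -3, -21) + t(-3, 6, 2).
Substitute into the plane: n·(R + tn) = -5 gives -54 + 49t = -5, so t = 1.
Foot = (-2, -3, -21) + 1·(-3, 6, 2) = (-5, 3, -19).

(-5, 3, -19)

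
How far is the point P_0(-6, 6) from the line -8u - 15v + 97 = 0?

55/17

d = |(-8)·(-6) + (-15)·6 − (-97)| / √(64 + 225) = |55|/17 = 55/17.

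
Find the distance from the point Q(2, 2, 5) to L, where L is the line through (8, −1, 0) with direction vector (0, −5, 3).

Direction vector d = (0, −5, 3).
AP = (−6, 3, 5); AP·d = 0, |AP|² = 70, |d|² = 34.
distance² = |AP|² − (AP·d)²/|d|² = 70 − 0/34 = 70, so the distance is √70.

√70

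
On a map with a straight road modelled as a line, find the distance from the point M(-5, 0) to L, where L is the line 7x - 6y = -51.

16/√85

The normal to the line is n = (7, -6) with |n| = √85.
|n·M − (-51)| = |-35 − (-51)| = 16, so the distance is 16/√85 = 16√85/85.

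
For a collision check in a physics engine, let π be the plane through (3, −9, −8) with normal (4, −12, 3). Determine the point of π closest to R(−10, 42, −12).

(6, -6, 0)

The perpendicular from R has direction n = (4, −12, 3): r = (−10, 42, −12) + μ(4, −12, 3).
Substitute into the plane: n·(R + μn) = 96 gives -580 + 169μ = 96, so μ = 4.
Foot = (−10, 42, −12) + 4·(4, −12, 3) = (6, −6, 0).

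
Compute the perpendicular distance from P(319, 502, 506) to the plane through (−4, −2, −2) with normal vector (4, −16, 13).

8

The plane has equation n·(r − (−4, −2, −2)) = 0, i.e. n·r = -10.
Then n·(319, 502, 506) − (−10) = −168.
|n| = √(16 + 256 + 169) = 21, so the distance is |-168|/21 = 8.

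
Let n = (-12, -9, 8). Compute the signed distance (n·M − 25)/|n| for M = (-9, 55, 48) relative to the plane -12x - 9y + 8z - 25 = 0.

-28/17

n·M − 25 = -28.
|n| = 17, so the signed distance is -28/17.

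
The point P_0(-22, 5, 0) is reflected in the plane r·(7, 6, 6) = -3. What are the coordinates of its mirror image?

(-8, 17, 12)

With n = (7, 6, 6), the signed offset is (n·P_0 − (-3))/|n|² = -121/121 = -1.
P_0' = P_0 − 2t·n = (-22, 5, 0) − (-2)·(7, 6, 6) = (-8, 17, 12).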